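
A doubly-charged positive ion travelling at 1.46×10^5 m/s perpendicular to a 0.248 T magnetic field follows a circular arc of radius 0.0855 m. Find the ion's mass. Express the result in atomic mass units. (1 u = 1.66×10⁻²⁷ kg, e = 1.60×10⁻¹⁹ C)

qvB = mv²/r ⇒ m = qBr/v.
m = (2×1.60×10^-19)(0.248)(0.0855) / (1.46×10^5) = 4.65×10^-26 kg = 28.0 u.

m ≈ 28.0 u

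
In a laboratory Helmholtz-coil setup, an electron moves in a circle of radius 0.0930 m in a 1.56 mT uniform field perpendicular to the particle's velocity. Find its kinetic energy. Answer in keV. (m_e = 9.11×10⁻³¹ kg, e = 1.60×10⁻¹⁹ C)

v = qBr/m = (1×1.60×10^-19)(1.56×10^-3)(0.0930) / (9.11×10^-31) = 2.55×10^7 m/s.
K = ½mv² = 0.5·(9.11×10^-31)·(2.55×10^7)² = 2.96×10^-16 J = 1.85 keV.

K ≈ 1.85 keV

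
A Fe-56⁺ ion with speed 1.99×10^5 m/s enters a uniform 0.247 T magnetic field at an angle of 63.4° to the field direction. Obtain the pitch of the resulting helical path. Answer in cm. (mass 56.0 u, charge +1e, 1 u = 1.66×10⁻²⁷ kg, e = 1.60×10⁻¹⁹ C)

pitch ≈ 132 cm

The velocity component along B is v∥ = v cos63.4° = 8.91×10^4 m/s.
The cyclotron period T = 2πm/(qB) = 1.48×10^-5 s is set by m, q, B alone.
Pitch = v∥·T = (8.91×10^4)(1.48×10^-5) = 1.32 m.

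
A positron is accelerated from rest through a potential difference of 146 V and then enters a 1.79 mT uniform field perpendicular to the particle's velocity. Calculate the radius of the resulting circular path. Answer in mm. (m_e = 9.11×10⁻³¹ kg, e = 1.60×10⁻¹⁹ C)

r ≈ 22.8 mm

The kinetic energy gained is K = qV = (1×1.60×10^-19)(146) = 2.34×10^-17 J.
v = √(2K/m) = 7.16×10^6 m/s.
r = mv/(qB) = (9.11×10^-31)(7.16×10^6) / [(1×1.60×10^-19)(1.79×10^-3)] = 0.0228 m.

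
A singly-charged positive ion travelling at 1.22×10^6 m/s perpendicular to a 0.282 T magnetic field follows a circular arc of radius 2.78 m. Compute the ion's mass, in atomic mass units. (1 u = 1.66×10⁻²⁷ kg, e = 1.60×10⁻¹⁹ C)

m ≈ 61.9 u

qvB = mv²/r ⇒ m = qBr/v.
m = (1×1.60×10^-19)(0.282)(2.78) / (1.22×10^6) = 1.03×10^-25 kg = 61.9 u.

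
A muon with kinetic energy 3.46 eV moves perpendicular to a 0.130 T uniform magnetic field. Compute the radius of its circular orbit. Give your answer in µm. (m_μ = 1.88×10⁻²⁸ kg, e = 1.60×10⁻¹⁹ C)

r ≈ 694 µm

Convert the energy: K = 3.46 eV = 5.54×10^-19 J.
v = √(2K/m) = √(2·5.54×10^-19/1.88×10^-28) = 7.67×10^4 m/s.
r = mv/(qB) = (1.88×10^-28)(7.67×10^4) / [(1×1.60×10^-19)(0.130)] = 6.94×10^-4 m.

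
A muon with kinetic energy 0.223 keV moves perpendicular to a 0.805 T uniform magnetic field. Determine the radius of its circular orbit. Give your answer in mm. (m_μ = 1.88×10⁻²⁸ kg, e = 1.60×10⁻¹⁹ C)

r ≈ 0.899 mm

Convert the energy: K = 0.223 keV = 3.57×10^-17 J.
v = √(2K/m) = √(2·3.57×10^-17/1.88×10^-28) = 6.16×10^5 m/s.
r = mv/(qB) = (1.88×10^-28)(6.16×10^5) / [(1×1.60×10^-19)(0.805)] = 8.99×10^-4 m.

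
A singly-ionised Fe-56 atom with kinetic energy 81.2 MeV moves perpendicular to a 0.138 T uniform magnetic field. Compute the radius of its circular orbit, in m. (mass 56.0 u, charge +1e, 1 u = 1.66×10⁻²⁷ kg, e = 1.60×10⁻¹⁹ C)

Convert the energy: K = 81.2 MeV = 1.30×10^-11 J.
v = √(2K/m) = √(2·1.30×10^-11/9.30×10^-26) = 1.67×10^7 m/s.
r = mv/(qB) = (9.30×10^-26)(1.67×10^7) / [(1×1.60×10^-19)(0.138)] = 70.4 m.

r ≈ 70.4 m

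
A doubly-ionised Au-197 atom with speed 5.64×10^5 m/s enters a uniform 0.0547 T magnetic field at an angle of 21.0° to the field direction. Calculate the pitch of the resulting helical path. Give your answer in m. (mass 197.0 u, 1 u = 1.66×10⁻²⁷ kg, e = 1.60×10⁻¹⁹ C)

The velocity component along B is v∥ = v cos21.0° = 5.27×10^5 m/s.
The cyclotron period T = 2πm/(qB) = 1.17×10^-4 s is set by m, q, B alone.
Pitch = v∥·T = (5.27×10^5)(1.17×10^-4) = 61.8 m.

pitch ≈ 61.8 m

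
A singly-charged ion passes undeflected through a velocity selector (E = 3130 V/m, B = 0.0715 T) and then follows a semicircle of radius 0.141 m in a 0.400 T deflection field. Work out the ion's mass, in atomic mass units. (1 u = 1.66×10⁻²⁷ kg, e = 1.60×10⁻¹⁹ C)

v = E/B₁ = 4.38×10^4 m/s.
From r = mv/(qB₂), m = qB₂r/v = (1×1.60×10^-19)(0.400)(0.141) / (4.38×10^4) = 2.06×10^-25 kg.
In atomic mass units: m = 2.06×10^-25 / 1.66×10^-27 = 124 u.

m ≈ 124 u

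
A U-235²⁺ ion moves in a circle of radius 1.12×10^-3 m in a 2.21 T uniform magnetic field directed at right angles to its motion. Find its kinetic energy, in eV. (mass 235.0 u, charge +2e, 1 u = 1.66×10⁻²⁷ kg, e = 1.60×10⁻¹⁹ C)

K ≈ 5.03 eV

v = qBr/m = (2×1.60×10^-19)(2.21)(1.12×10^-3) / (3.90×10^-25) = 2030 m/s.
K = ½mv² = 0.5·(3.90×10^-25)·(2030)² = 8.04×10^-19 J = 5.03 eV.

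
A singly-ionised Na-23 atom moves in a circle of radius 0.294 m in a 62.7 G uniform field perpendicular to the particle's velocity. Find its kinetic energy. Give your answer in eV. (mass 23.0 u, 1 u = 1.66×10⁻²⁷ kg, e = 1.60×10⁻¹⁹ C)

v = qBr/m = (1×1.60×10^-19)(6.27×10^-3)(0.294) / (3.82×10^-26) = 7730 m/s.
K = ½mv² = 0.5·(3.82×10^-26)·(7730)² = 1.14×10^-18 J = 7.12 eV.

K ≈ 7.12 eV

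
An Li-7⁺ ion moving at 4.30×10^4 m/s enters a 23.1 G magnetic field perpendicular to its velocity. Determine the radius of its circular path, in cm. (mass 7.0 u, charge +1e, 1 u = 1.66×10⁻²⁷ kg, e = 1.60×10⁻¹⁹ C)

r ≈ 135 cm

The magnetic force provides the centripetal force: qvB = mv²/r, so r = mv/(qB).
r = (1.16×10^-26 kg)(4.30×10^4 m/s) / [(1×1.60×10^-19 C)(2.31×10^-3 T)] = 1.35 m.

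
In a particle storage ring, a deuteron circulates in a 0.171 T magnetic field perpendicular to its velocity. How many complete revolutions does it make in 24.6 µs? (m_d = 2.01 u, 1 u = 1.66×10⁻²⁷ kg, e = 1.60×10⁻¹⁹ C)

T = 2πm/(qB) = 2π(3.3366×10^-27) / [(1×1.60×10^-19)(0.171)] = 7.6625×10^-7 s.
N = t/T = 2.46×10^-5 / 7.6625×10^-7 ≈ 32.10, so 32 complete revolutions.

N = 32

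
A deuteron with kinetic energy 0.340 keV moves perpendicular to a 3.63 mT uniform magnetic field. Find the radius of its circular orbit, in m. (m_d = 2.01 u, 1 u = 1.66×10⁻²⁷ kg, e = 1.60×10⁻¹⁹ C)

Convert the energy: K = 0.340 keV = 5.44×10^-17 J.
v = √(2K/m) = √(2·5.44×10^-17/3.34×10^-27) = 1.81×10^5 m/s.
r = mv/(qB) = (3.34×10^-27)(1.81×10^5) / [(1×1.60×10^-19)(3.63×10^-3)] = 1.04 m.

r ≈ 1.04 m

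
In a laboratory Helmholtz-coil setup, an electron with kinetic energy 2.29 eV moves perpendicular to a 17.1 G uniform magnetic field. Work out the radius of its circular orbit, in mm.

Convert the energy: K = 2.29 eV = 3.66×10^-19 J.
v = √(2K/m) = √(2·3.66×10^-19/9.11×10^-31) = 8.97×10^5 m/s.
r = mv/(qB) = (9.11×10^-31)(8.97×10^5) / [(1×1.60×10^-19)(1.71×10^-3)] = 2.99×10^-3 m.

r ≈ 2.99 mm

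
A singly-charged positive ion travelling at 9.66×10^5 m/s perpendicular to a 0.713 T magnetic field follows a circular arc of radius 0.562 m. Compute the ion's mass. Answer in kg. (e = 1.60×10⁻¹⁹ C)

qvB = mv²/r ⇒ m = qBr/v.
m = (1×1.60×10^-19)(0.713)(0.562) / (9.66×10^5) = 6.64×10^-26 kg.

m ≈ 6.64×10^-26 kg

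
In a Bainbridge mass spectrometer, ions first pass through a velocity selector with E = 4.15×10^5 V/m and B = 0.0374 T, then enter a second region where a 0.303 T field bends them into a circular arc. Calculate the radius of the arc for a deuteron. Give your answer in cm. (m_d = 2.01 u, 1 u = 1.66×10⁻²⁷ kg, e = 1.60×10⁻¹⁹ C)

The selector passes v = E/B = 4.15×10^5/0.0374 = 1.11×10^7 m/s.
In the deflection region, r = mv/(qB₂) = (3.34×10^-27)(1.11×10^7) / [(1×1.60×10^-19)(0.303)] = 0.764 m.

r ≈ 76.4 cm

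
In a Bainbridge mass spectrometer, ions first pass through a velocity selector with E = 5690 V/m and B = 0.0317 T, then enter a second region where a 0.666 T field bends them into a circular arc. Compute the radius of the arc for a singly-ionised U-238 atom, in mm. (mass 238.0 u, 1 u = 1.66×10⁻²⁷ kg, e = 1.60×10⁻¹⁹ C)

r ≈ 665 mm

The selector passes v = E/B = 5690/0.0317 = 1.79×10^5 m/s.
In the deflection region, r = mv/(qB₂) = (3.95×10^-25)(1.79×10^5) / [(1×1.60×10^-19)(0.666)] = 0.665 m.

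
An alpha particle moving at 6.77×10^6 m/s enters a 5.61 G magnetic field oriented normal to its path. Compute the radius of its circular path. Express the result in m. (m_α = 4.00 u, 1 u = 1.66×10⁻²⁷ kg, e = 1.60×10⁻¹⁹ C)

r ≈ 250 m

The magnetic force provides the centripetal force: qvB = mv²/r, so r = mv/(qB).
r = (6.64×10^-27 kg)(6.77×10^6 m/s) / [(2×1.60×10^-19 C)(5.61×10^-4 T)] = 250 m.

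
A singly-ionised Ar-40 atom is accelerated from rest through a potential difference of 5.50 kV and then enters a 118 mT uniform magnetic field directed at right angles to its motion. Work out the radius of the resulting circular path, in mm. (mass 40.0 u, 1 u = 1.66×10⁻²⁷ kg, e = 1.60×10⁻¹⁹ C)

The kinetic energy gained is K = qV = (1×1.60×10^-19)(5500) = 8.80×10^-16 J.
v = √(2K/m) = 1.63×10^5 m/s.
r = mv/(qB) = (6.64×10^-26)(1.63×10^5) / [(1×1.60×10^-19)(0.118)] = 0.573 m.

r ≈ 573 mm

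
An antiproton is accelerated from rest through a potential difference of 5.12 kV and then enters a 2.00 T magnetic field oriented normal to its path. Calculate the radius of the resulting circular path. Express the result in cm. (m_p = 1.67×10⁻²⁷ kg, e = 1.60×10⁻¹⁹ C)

The kinetic energy gained is K = qV = (1×1.60×10^-19)(5120) = 8.19×10^-16 J.
v = √(2K/m) = 9.90×10^5 m/s.
r = mv/(qB) = (1.67×10^-27)(9.90×10^5) / [(1×1.60×10^-19)(2.00)] = 5.17×10^-3 m.

r ≈ 0.517 cm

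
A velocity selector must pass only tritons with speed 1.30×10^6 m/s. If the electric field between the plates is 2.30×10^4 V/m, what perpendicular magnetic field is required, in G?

qE = qvB ⇒ B = E/v = (2.30×10^4) / (1.30×10^6) = 0.0177 T.

B ≈ 177 G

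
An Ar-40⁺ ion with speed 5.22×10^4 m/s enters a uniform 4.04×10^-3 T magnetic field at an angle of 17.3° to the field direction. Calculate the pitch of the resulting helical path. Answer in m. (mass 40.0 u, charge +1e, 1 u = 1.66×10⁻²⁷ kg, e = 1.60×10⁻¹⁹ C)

pitch ≈ 32.2 m

The velocity component along B is v∥ = v cos17.3° = 4.98×10^4 m/s.
The cyclotron period T = 2πm/(qB) = 6.45×10^-4 s is set by m, q, B alone.
Pitch = v∥·T = (4.98×10^4)(6.45×10^-4) = 32.2 m.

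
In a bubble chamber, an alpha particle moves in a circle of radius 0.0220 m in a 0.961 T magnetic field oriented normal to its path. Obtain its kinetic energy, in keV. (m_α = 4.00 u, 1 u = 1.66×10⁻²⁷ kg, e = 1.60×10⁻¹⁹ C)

v = qBr/m = (2×1.60×10^-19)(0.961)(0.0220) / (6.64×10^-27) = 1.02×10^6 m/s.
K = ½mv² = 0.5·(6.64×10^-27)·(1.02×10^6)² = 3.45×10^-15 J = 21.5 keV.

K ≈ 21.5 keV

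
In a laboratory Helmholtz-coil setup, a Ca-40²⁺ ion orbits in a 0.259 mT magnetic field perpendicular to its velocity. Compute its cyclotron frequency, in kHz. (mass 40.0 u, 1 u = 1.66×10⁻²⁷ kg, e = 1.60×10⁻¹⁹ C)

f ≈ 0.199 kHz

f = qB/(2πm) = (2×1.60×10^-19)(2.59×10^-4) / [2π(6.64×10^-26)] = 199 Hz.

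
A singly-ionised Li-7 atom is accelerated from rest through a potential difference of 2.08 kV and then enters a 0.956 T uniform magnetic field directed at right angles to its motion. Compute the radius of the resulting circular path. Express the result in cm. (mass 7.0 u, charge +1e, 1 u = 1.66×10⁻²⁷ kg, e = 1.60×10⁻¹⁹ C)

r ≈ 1.82 cm

The kinetic energy gained is K = qV = (1×1.60×10^-19)(2080) = 3.33×10^-16 J.
v = √(2K/m) = 2.39×10^5 m/s.
r = mv/(qB) = (1.16×10^-26)(2.39×10^5) / [(1×1.60×10^-19)(0.956)] = 0.0182 m.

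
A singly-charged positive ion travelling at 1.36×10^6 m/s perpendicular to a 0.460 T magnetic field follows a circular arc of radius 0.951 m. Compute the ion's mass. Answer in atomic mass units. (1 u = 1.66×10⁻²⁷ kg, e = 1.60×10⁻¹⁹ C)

qvB = mv²/r ⇒ m = qBr/v.
m = (1×1.60×10^-19)(0.460)(0.951) / (1.36×10^6) = 5.15×10^-26 kg = 31.0 u.

m ≈ 31.0 u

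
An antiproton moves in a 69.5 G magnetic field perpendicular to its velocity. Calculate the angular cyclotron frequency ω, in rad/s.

ω ≈ 6.66×10^5 rad/s

ω = qB/m = (1×1.60×10^-19)(6.95×10^-3) / (1.67×10^-27) = 6.66×10^5 rad/s.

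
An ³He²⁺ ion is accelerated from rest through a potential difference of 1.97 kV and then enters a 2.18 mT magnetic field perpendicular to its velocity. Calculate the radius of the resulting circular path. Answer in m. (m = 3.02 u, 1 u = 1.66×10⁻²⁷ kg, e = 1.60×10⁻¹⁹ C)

r ≈ 3.60 m

The kinetic energy gained is K = qV = (2×1.60×10^-19)(1970) = 6.30×10^-16 J.
v = √(2K/m) = 5.01×10^5 m/s.
r = mv/(qB) = (5.01×10^-27)(5.01×10^5) / [(2×1.60×10^-19)(2.18×10^-3)] = 3.60 m.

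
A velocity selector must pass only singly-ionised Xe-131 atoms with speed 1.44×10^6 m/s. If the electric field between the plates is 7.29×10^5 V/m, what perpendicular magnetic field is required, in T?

B ≈ 0.506 T

qE = qvB ⇒ B = E/v = (7.29×10^5) / (1.44×10^6) = 0.506 T.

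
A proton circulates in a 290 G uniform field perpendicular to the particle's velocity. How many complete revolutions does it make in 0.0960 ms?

N = 42

T = 2πm/(qB) = 2π(1.67×10^-27) / [(1×1.60×10^-19)(0.0290)] = 2.2614×10^-6 s.
N = t/T = 9.60×10^-5 / 2.2614×10^-6 ≈ 42.45, so 42 complete revolutions.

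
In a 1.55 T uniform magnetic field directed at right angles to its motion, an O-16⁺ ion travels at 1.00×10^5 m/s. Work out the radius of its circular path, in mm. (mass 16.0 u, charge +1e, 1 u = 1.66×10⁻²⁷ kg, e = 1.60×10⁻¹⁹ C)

r ≈ 10.7 mm

The magnetic force provides the centripetal force: qvB = mv²/r, so r = mv/(qB).
r = (2.66×10^-26 kg)(1.00×10^5 m/s) / [(1×1.60×10^-19 C)(1.55 T)] = 0.0107 m.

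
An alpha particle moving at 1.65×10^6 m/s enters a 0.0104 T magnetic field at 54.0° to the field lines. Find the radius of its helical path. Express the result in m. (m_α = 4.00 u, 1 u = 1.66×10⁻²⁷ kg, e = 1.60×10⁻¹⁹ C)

Only the perpendicular component v⊥ = v sin54.0° = 1.33×10^6 m/s is bent by the field.
r = m v⊥ /(qB) = (6.64×10^-27)(1.33×10^6) / [(2×1.60×10^-19)(0.0104)] = 2.66 m.

r ≈ 2.66 m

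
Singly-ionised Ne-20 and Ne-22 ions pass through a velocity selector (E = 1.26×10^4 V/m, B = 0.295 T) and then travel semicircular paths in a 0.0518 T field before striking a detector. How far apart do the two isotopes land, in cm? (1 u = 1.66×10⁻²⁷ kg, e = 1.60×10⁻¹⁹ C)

Δd ≈ 3.42 cm

Both emerge at v = E/B₁ = 4.27×10^4 m/s.
r = mv/(qB₂), so r₁ = 0.1711 m and r₂ = 0.1882 m, giving Δr = 0.0171 m.
After a semicircle each ion lands a diameter 2r from the entry slit, so the separation is 2Δr = 0.0342 m.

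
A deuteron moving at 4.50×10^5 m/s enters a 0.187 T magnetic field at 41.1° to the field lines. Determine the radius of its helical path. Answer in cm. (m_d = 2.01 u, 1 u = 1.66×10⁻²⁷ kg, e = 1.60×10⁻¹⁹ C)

Only the perpendicular component v⊥ = v sin41.1° = 2.96×10^5 m/s is bent by the field.
r = m v⊥ /(qB) = (3.34×10^-27)(2.96×10^5) / [(1×1.60×10^-19)(0.187)] = 0.0330 m.

r ≈ 3.30 cm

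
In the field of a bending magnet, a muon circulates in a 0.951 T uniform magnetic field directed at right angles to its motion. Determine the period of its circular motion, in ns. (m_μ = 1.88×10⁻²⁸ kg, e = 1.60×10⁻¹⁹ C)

T ≈ 7.76 ns

The cyclotron period is independent of speed: T = 2πm/(qB).
T = 2π(1.88×10^-28) / [(1×1.60×10^-19)(0.951)] = 7.76×10^-9 s.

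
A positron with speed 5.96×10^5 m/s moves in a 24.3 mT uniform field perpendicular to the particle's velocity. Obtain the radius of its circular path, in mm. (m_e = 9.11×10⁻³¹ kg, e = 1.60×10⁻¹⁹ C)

r ≈ 0.140 mm

The magnetic force provides the centripetal force: qvB = mv²/r, so r = mv/(qB).
r = (9.11×10^-31 kg)(5.96×10^5 m/s) / [(1×1.60×10^-19 C)(0.0243 T)] = 1.40×10^-4 m.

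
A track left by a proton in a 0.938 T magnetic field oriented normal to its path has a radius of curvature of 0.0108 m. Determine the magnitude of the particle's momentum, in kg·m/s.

Since qvB = mv²/r, the momentum p = mv = qBr.
p = (1×1.60×10^-19)(0.938)(0.0108) = 1.62×10^-21 kg·m/s.

p ≈ 1.62×10^-21 kg·m/s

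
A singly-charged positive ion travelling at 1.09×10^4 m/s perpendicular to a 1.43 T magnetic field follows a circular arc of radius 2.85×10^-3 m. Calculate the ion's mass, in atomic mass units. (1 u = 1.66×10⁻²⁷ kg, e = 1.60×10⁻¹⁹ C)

qvB = mv²/r ⇒ m = qBr/v.
m = (1×1.60×10^-19)(1.43)(2.85×10^-3) / (1.09×10^4) = 5.98×10^-26 kg = 36.0 u.

m ≈ 36.0 u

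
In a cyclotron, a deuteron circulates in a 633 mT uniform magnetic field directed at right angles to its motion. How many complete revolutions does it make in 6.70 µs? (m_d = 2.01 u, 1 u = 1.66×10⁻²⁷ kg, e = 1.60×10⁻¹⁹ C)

N = 32

T = 2πm/(qB) = 2π(3.3366×10^-27) / [(1×1.60×10^-19)(0.633)] = 2.0700×10^-7 s.
N = t/T = 6.70×10^-6 / 2.0700×10^-7 ≈ 32.37, so 32 complete revolutions.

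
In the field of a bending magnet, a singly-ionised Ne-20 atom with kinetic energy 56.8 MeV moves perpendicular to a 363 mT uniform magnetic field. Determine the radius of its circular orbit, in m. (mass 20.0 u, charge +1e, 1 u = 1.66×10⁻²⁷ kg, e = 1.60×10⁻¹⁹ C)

r ≈ 13.4 m

Convert the energy: K = 56.8 MeV = 9.09×10^-12 J.
v = √(2K/m) = √(2·9.09×10^-12/3.32×10^-26) = 2.34×10^7 m/s.
r = mv/(qB) = (3.32×10^-26)(2.34×10^7) / [(1×1.60×10^-19)(0.363)] = 13.4 m.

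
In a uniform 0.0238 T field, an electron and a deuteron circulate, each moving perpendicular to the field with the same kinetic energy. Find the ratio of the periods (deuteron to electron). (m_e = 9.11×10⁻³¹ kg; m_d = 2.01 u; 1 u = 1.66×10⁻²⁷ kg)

ratio ≈ 3660

T = 2πm/(qB) is independent of speed, so T₂/T₁ = (m₂/q₂)/(m₁/q₁).
T_{deuteron}/T_{electron} = (3.34×10^-27/1e) / (9.11×10^-31/1e) = 3660.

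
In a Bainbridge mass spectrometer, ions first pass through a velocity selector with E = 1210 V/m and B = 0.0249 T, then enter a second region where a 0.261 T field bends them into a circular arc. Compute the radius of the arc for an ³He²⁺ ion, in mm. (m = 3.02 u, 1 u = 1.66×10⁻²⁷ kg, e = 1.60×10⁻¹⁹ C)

r ≈ 2.92 mm

The selector passes v = E/B = 1210/0.0249 = 4.86×10^4 m/s.
In the deflection region, r = mv/(qB₂) = (5.01×10^-27)(4.86×10^4) / [(2×1.60×10^-19)(0.261)] = 2.92×10^-3 m.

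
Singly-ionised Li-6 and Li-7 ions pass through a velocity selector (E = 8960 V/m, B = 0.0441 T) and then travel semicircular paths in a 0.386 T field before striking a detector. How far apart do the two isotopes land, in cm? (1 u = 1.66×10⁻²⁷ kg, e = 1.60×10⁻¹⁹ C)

Δd ≈ 1.09 cm

Both emerge at v = E/B₁ = 2.03×10^5 m/s.
r = mv/(qB₂), so r₁ = 0.03277 m and r₂ = 0.03823 m, giving Δr = 5.46×10^-3 m.
After a semicircle each ion lands a diameter 2r from the entry slit, so the separation is 2Δr = 0.0109 m.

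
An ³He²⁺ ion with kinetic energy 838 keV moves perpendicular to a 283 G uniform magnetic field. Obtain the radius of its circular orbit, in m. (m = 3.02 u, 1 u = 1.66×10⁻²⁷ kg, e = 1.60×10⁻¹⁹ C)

Convert the energy: K = 838 keV = 1.34×10^-13 J.
v = √(2K/m) = √(2·1.34×10^-13/5.01×10^-27) = 7.31×10^6 m/s.
r = mv/(qB) = (5.01×10^-27)(7.31×10^6) / [(2×1.60×10^-19)(0.0283)] = 4.05 m.

r ≈ 4.05 m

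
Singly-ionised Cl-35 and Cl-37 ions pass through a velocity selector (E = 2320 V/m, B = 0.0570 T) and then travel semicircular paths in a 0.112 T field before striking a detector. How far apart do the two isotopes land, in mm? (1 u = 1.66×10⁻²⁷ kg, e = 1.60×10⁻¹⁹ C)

Both emerge at v = E/B₁ = 4.07×10^4 m/s.
r = mv/(qB₂), so r₁ = 0.13196 m and r₂ = 0.13950 m, giving Δr = 7.54×10^-3 m.
After a semicircle each ion lands a diameter 2r from the entry slit, so the separation is 2Δr = 0.0151 m.

Δd ≈ 15.1 mm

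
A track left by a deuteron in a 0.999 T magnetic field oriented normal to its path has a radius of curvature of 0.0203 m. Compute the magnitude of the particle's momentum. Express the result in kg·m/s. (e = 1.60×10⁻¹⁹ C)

Since qvB = mv²/r, the momentum p = mv = qBr.
p = (1×1.60×10^-19)(0.999)(0.0203) = 3.24×10^-21 kg·m/s.

p ≈ 3.24×10^-21 kg·m/s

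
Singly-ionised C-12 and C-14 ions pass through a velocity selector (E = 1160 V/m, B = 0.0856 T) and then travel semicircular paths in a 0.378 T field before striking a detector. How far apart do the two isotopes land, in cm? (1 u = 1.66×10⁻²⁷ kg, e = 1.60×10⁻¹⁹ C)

Both emerge at v = E/B₁ = 1.36×10^4 m/s.
r = mv/(qB₂), so r₁ = 4.463×10^-3 m and r₂ = 5.207×10^-3 m, giving Δr = 7.44×10^-4 m.
After a semicircle each ion lands a diameter 2r from the entry slit, so the separation is 2Δr = 1.49×10^-3 m.

Δd ≈ 0.149 cm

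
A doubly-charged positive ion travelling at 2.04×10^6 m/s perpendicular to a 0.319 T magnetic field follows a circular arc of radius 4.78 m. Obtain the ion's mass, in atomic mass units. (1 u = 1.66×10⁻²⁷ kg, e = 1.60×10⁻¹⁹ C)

m ≈ 144 u

qvB = mv²/r ⇒ m = qBr/v.
m = (2×1.60×10^-19)(0.319)(4.78) / (2.04×10^6) = 2.39×10^-25 kg = 144 u.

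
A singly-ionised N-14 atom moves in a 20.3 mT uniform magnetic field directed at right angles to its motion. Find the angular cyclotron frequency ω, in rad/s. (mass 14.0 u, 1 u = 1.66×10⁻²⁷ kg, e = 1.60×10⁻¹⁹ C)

ω ≈ 1.40×10^5 rad/s

ω = qB/m = (1×1.60×10^-19)(0.0203) / (2.32×10^-26) = 1.40×10^5 rad/s.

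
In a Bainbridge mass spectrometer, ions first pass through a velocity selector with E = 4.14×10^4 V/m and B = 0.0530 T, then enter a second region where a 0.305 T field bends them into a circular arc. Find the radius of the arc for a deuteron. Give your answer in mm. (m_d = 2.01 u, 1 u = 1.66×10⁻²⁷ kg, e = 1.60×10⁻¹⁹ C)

The selector passes v = E/B = 4.14×10^4/0.0530 = 7.81×10^5 m/s.
In the deflection region, r = mv/(qB₂) = (3.34×10^-27)(7.81×10^5) / [(1×1.60×10^-19)(0.305)] = 0.0534 m.

r ≈ 53.4 mm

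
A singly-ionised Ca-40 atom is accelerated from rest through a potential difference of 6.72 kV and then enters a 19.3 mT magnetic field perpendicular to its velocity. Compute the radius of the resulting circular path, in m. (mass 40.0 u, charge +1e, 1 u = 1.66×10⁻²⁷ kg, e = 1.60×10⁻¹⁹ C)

The kinetic energy gained is K = qV = (1×1.60×10^-19)(6720) = 1.08×10^-15 J.
v = √(2K/m) = 1.80×10^5 m/s.
r = mv/(qB) = (6.64×10^-26)(1.80×10^5) / [(1×1.60×10^-19)(0.0193)] = 3.87 m.

r ≈ 3.87 m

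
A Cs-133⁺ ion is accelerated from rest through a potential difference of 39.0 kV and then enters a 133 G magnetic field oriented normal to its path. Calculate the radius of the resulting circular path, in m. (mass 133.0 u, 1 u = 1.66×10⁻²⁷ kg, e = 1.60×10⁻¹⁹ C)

The kinetic energy gained is K = qV = (1×1.60×10^-19)(3.90×10^4) = 6.24×10^-15 J.
v = √(2K/m) = 2.38×10^5 m/s.
r = mv/(qB) = (2.21×10^-25)(2.38×10^5) / [(1×1.60×10^-19)(0.0133)] = 24.7 m.

r ≈ 24.7 m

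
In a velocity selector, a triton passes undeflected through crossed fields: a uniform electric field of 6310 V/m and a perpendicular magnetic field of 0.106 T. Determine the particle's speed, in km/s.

v ≈ 59.5 km/s

For zero net force, qE = qvB, so v = E/B.
v = (6310) / (0.106) = 5.95×10^4 m/s.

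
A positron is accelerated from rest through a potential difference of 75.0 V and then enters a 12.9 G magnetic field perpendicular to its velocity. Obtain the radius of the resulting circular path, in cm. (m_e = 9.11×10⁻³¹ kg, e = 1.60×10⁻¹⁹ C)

r ≈ 2.27 cm

The kinetic energy gained is K = qV = (1×1.60×10^-19)(75.0) = 1.20×10^-17 J.
v = √(2K/m) = 5.13×10^6 m/s.
r = mv/(qB) = (9.11×10^-31)(5.13×10^6) / [(1×1.60×10^-19)(1.29×10^-3)] = 0.0227 m.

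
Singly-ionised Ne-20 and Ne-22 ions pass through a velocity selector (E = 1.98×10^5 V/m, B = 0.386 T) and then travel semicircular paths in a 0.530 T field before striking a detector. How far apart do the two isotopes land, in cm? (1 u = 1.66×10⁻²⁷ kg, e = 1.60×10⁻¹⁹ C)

Both emerge at v = E/B₁ = 5.13×10^5 m/s.
r = mv/(qB₂), so r₁ = 0.2008 m and r₂ = 0.2209 m, giving Δr = 0.0201 m.
After a semicircle each ion lands a diameter 2r from the entry slit, so the separation is 2Δr = 0.0402 m.

Δd ≈ 4.02 cm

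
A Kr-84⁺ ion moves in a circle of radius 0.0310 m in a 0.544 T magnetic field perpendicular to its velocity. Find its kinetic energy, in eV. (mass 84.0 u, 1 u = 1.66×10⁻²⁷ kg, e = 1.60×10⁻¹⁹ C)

v = qBr/m = (1×1.60×10^-19)(0.544)(0.0310) / (1.39×10^-25) = 1.94×10^4 m/s.
K = ½mv² = 0.5·(1.39×10^-25)·(1.94×10^4)² = 2.61×10^-17 J = 163 eV.

K ≈ 163 eV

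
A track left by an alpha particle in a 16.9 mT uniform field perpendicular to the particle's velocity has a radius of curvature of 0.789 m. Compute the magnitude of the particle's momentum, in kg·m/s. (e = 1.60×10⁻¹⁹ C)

Since qvB = mv²/r, the momentum p = mv = qBr.
p = (2×1.60×10^-19)(0.0169)(0.789) = 4.27×10^-21 kg·m/s.

p ≈ 4.27×10^-21 kg·m/s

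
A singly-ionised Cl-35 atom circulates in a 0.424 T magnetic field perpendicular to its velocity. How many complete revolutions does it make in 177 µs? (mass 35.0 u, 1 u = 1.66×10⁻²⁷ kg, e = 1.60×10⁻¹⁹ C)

N = 32

T = 2πm/(qB) = 2π(5.81×10^-26) / [(1×1.60×10^-19)(0.424)] = 5.3811×10^-6 s.
N = t/T = 1.77×10^-4 / 5.3811×10^-6 ≈ 32.89, so 32 complete revolutions.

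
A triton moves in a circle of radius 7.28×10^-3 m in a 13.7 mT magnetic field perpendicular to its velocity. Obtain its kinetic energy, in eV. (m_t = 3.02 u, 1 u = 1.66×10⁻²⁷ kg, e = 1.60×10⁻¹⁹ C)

K ≈ 0.159 eV

v = qBr/m = (1×1.60×10^-19)(0.0137)(7.28×10^-3) / (5.01×10^-27) = 3180 m/s.
K = ½mv² = 0.5·(5.01×10^-27)·(3180)² = 2.54×10^-20 J = 0.159 eV.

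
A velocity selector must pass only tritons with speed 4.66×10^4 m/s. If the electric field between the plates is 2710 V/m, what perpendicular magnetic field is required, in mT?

B ≈ 58.2 mT

qE = qvB ⇒ B = E/v = (2710) / (4.66×10^4) = 0.0582 T.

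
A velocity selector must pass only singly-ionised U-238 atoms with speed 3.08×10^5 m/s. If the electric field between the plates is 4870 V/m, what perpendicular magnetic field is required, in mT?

qE = qvB ⇒ B = E/v = (4870) / (3.08×10^5) = 0.0158 T.

B ≈ 15.8 mT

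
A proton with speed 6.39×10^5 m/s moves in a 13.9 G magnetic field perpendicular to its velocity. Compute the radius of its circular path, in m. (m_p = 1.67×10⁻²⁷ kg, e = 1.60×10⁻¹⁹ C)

r ≈ 4.80 m

The magnetic force provides the centripetal force: qvB = mv²/r, so r = mv/(qB).
r = (1.67×10^-27 kg)(6.39×10^5 m/s) / [(1×1.60×10^-19 C)(1.39×10^-3 T)] = 4.80 m.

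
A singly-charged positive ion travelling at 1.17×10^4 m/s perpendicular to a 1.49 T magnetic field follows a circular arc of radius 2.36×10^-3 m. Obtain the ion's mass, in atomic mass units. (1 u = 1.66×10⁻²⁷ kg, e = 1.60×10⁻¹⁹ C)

m ≈ 29.0 u

qvB = mv²/r ⇒ m = qBr/v.
m = (1×1.60×10^-19)(1.49)(2.36×10^-3) / (1.17×10^4) = 4.81×10^-26 kg = 29.0 u.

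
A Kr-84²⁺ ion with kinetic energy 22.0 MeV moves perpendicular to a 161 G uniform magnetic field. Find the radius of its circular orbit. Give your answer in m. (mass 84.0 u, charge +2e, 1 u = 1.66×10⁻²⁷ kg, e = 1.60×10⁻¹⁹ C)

r ≈ 192 m

Convert the energy: K = 22.0 MeV = 3.52×10^-12 J.
v = √(2K/m) = √(2·3.52×10^-12/1.39×10^-25) = 7.11×10^6 m/s.
r = mv/(qB) = (1.39×10^-25)(7.11×10^6) / [(2×1.60×10^-19)(0.0161)] = 192 m.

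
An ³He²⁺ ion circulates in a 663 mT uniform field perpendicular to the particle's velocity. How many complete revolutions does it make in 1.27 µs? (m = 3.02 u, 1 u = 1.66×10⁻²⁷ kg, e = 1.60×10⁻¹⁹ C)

T = 2πm/(qB) = 2π(5.0132×10^-27) / [(2×1.60×10^-19)(0.663)] = 1.4847×10^-7 s.
N = t/T = 1.27×10^-6 / 1.4847×10^-7 ≈ 8.55, so 8 complete revolutions.

N = 8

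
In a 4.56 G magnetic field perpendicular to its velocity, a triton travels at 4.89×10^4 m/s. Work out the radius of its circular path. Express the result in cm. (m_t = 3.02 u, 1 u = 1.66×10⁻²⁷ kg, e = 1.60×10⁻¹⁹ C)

The magnetic force provides the centripetal force: qvB = mv²/r, so r = mv/(qB).
r = (5.01×10^-27 kg)(4.89×10^4 m/s) / [(1×1.60×10^-19 C)(4.56×10^-4 T)] = 3.36 m.

r ≈ 336 cm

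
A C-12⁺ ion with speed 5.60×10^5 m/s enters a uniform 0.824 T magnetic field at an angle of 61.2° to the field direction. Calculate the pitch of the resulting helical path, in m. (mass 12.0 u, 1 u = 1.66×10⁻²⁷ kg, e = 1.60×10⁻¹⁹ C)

pitch ≈ 0.256 m

The velocity component along B is v∥ = v cos61.2° = 2.70×10^5 m/s.
The cyclotron period T = 2πm/(qB) = 9.49×10^-7 s is set by m, q, B alone.
Pitch = v∥·T = (2.70×10^5)(9.49×10^-7) = 0.256 m.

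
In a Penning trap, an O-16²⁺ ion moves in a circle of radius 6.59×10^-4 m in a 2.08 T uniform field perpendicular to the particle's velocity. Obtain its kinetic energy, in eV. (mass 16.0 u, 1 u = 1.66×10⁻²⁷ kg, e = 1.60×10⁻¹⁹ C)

K ≈ 22.6 eV

v = qBr/m = (2×1.60×10^-19)(2.08)(6.59×10^-4) / (2.66×10^-26) = 1.65×10^4 m/s.
K = ½mv² = 0.5·(2.66×10^-26)·(1.65×10^4)² = 3.62×10^-18 J = 22.6 eV.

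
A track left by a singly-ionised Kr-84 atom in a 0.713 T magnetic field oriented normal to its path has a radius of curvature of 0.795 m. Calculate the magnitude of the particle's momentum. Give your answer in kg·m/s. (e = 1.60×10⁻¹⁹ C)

Since qvB = mv²/r, the momentum p = mv = qBr.
p = (1×1.60×10^-19)(0.713)(0.795) = 9.07×10^-20 kg·m/s.

p ≈ 9.07×10^-20 kg·m/s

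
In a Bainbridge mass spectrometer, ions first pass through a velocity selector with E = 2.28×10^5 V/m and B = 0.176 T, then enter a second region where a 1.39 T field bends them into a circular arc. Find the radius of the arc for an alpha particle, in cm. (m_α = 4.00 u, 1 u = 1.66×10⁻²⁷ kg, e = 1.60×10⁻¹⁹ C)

The selector passes v = E/B = 2.28×10^5/0.176 = 1.30×10^6 m/s.
In the deflection region, r = mv/(qB₂) = (6.64×10^-27)(1.30×10^6) / [(2×1.60×10^-19)(1.39)] = 0.0193 m.

r ≈ 1.93 cm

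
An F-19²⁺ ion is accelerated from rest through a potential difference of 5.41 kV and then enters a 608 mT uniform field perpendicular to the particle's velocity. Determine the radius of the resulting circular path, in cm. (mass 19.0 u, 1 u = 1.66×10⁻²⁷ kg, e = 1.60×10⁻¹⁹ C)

r ≈ 5.37 cm

The kinetic energy gained is K = qV = (2×1.60×10^-19)(5410) = 1.73×10^-15 J.
v = √(2K/m) = 3.31×10^5 m/s.
r = mv/(qB) = (3.15×10^-26)(3.31×10^5) / [(2×1.60×10^-19)(0.608)] = 0.0537 m.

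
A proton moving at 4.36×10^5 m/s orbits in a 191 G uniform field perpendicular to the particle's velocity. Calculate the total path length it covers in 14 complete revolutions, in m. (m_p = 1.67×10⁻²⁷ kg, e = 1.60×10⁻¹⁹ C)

L ≈ 21.0 m

r = mv/(qB) = 0.238 m, so one revolution covers 2πr = 1.50 m.
In 14 revolutions: L = 14·2πr = 21.0 m.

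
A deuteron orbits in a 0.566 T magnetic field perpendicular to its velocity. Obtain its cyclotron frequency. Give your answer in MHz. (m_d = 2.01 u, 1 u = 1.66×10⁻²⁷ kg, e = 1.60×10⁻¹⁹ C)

f ≈ 4.32 MHz

f = qB/(2πm) = (1×1.60×10^-19)(0.566) / [2π(3.34×10^-27)] = 4.32×10^6 Hz.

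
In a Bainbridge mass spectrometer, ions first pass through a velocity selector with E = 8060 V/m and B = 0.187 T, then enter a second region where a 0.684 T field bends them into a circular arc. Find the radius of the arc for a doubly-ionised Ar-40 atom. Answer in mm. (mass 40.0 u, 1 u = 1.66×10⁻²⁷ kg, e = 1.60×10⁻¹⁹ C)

r ≈ 13.1 mm

The selector passes v = E/B = 8060/0.187 = 4.31×10^4 m/s.
In the deflection region, r = mv/(qB₂) = (6.64×10^-26)(4.31×10^4) / [(2×1.60×10^-19)(0.684)] = 0.0131 m.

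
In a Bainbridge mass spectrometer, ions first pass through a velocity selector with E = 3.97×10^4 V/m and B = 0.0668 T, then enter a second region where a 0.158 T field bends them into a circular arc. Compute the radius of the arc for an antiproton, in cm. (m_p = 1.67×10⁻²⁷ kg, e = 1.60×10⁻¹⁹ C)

r ≈ 3.93 cm

The selector passes v = E/B = 3.97×10^4/0.0668 = 5.94×10^5 m/s.
In the deflection region, r = mv/(qB₂) = (1.67×10^-27)(5.94×10^5) / [(1×1.60×10^-19)(0.158)] = 0.0393 m.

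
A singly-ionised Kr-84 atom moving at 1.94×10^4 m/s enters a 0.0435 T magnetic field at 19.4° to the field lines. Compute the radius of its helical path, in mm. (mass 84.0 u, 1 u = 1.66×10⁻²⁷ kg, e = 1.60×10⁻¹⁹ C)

r ≈ 129 mm

Only the perpendicular component v⊥ = v sin19.4° = 6440 m/s is bent by the field.
r = m v⊥ /(qB) = (1.39×10^-25)(6440) / [(1×1.60×10^-19)(0.0435)] = 0.129 m.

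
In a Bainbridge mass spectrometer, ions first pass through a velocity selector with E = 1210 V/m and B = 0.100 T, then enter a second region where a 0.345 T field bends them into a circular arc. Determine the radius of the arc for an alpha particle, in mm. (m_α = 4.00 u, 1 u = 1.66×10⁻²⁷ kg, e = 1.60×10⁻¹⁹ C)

r ≈ 0.728 mm

The selector passes v = E/B = 1210/0.100 = 1.21×10^4 m/s.
In the deflection region, r = mv/(qB₂) = (6.64×10^-27)(1.21×10^4) / [(2×1.60×10^-19)(0.345)] = 7.28×10^-4 m.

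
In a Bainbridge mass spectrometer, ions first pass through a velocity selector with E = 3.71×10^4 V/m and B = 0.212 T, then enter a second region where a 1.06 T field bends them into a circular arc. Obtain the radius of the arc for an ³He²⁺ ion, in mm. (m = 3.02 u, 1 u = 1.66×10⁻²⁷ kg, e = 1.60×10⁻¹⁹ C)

r ≈ 2.59 mm

The selector passes v = E/B = 3.71×10^4/0.212 = 1.75×10^5 m/s.
In the deflection region, r = mv/(qB₂) = (5.01×10^-27)(1.75×10^5) / [(2×1.60×10^-19)(1.06)] = 2.59×10^-3 m.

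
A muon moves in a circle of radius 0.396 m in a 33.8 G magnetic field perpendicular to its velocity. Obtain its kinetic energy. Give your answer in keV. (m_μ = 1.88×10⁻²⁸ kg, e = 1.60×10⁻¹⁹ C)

v = qBr/m = (1×1.60×10^-19)(3.38×10^-3)(0.396) / (1.88×10^-28) = 1.14×10^6 m/s.
K = ½mv² = 0.5·(1.88×10^-28)·(1.14×10^6)² = 1.22×10^-16 J = 0.762 keV.

K ≈ 0.762 keV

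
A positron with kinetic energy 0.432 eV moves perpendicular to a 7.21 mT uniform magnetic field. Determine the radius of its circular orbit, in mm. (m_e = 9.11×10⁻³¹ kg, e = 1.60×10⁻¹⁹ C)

r ≈ 0.308 mm

Convert the energy: K = 0.432 eV = 6.91×10^-20 J.
v = √(2K/m) = √(2·6.91×10^-20/9.11×10^-31) = 3.90×10^5 m/s.
r = mv/(qB) = (9.11×10^-31)(3.90×10^5) / [(1×1.60×10^-19)(7.21×10^-3)] = 3.08×10^-4 m.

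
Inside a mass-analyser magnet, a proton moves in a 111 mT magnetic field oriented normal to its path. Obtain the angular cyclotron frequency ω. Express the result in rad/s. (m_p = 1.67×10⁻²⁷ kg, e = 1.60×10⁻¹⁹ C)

ω ≈ 1.06×10^7 rad/s

ω = qB/m = (1×1.60×10^-19)(0.111) / (1.67×10^-27) = 1.06×10^7 rad/s.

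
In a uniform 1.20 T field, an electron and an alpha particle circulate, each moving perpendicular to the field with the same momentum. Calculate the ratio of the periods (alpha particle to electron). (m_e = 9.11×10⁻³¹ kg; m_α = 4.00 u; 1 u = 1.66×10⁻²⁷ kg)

T = 2πm/(qB) is independent of speed, so T₂/T₁ = (m₂/q₂)/(m₁/q₁).
T_{alpha particle}/T_{electron} = (6.64×10^-27/2e) / (9.11×10^-31/1e) = 3640.

ratio ≈ 3640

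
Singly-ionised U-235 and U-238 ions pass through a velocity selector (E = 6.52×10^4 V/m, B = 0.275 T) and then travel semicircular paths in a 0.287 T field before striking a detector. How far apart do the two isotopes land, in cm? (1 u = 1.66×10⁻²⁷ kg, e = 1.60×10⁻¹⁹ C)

Both emerge at v = E/B₁ = 2.37×10^5 m/s.
r = mv/(qB₂), so r₁ = 2.0141 m and r₂ = 2.0398 m, giving Δr = 0.0257 m.
After a semicircle each ion lands a diameter 2r from the entry slit, so the separation is 2Δr = 0.0514 m.

Δd ≈ 5.14 cm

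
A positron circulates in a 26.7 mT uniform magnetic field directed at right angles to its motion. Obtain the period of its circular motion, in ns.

T ≈ 1.34 ns

The cyclotron period is independent of speed: T = 2πm/(qB).
T = 2π(9.11×10^-31) / [(1×1.60×10^-19)(0.0267)] = 1.34×10^-9 s.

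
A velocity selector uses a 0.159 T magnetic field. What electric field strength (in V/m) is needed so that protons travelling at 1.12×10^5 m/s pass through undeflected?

E ≈ 1.78×10^4 V/m

qE = qvB ⇒ E = vB = (1.12×10^5)(0.159) = 1.78×10^4 V/m.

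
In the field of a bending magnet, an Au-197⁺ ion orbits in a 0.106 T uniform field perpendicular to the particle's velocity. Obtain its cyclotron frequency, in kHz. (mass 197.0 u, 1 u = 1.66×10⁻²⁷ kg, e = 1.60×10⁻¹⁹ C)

f = qB/(2πm) = (1×1.60×10^-19)(0.106) / [2π(3.27×10^-25)] = 8250 Hz.

f ≈ 8.25 kHz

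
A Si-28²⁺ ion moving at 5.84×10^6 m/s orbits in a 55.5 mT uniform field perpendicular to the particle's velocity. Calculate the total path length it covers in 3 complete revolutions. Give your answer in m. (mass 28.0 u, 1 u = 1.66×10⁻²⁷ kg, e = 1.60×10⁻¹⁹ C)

r = mv/(qB) = 15.3 m, so one revolution covers 2πr = 96.0 m.
In 3 revolutions: L = 3·2πr = 288 m.

L ≈ 288 m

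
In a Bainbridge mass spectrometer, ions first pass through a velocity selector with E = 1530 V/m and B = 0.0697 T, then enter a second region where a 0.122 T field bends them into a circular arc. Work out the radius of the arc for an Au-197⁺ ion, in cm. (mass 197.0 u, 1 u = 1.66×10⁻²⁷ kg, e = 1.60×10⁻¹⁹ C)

The selector passes v = E/B = 1530/0.0697 = 2.20×10^4 m/s.
In the deflection region, r = mv/(qB₂) = (3.27×10^-25)(2.20×10^4) / [(1×1.60×10^-19)(0.122)] = 0.368 m.

r ≈ 36.8 cm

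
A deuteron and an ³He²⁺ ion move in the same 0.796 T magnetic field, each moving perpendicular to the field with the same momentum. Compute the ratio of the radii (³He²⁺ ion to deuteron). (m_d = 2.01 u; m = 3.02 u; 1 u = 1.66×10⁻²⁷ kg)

r = p/(qB) ⇒ at equal p, r ∝ 1/q.
r_{³He²⁺ ion}/r_{deuteron} = 0.500.

ratio ≈ 0.500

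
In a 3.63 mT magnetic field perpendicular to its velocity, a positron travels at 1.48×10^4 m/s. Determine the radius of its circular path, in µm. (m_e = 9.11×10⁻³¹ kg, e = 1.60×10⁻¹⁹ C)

r ≈ 23.2 µm

The magnetic force provides the centripetal force: qvB = mv²/r, so r = mv/(qB).
r = (9.11×10^-31 kg)(1.48×10^4 m/s) / [(1×1.60×10^-19 C)(3.63×10^-3 T)] = 2.32×10^-5 m.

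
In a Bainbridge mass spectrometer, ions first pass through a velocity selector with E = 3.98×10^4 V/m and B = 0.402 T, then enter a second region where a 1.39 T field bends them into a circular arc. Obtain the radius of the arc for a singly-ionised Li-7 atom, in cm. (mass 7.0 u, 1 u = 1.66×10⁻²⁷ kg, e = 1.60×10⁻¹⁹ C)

r ≈ 0.517 cm

The selector passes v = E/B = 3.98×10^4/0.402 = 9.90×10^4 m/s.
In the deflection region, r = mv/(qB₂) = (1.16×10^-26)(9.90×10^4) / [(1×1.60×10^-19)(1.39)] = 5.17×10^-3 m.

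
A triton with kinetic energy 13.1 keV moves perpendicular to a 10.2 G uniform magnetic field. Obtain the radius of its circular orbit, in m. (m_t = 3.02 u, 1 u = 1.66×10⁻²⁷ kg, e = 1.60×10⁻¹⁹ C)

r ≈ 28.1 m

Convert the energy: K = 13.1 keV = 2.10×10^-15 J.
v = √(2K/m) = √(2·2.10×10^-15/5.01×10^-27) = 9.14×10^5 m/s.
r = mv/(qB) = (5.01×10^-27)(9.14×10^5) / [(1×1.60×10^-19)(1.02×10^-3)] = 28.1 m.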